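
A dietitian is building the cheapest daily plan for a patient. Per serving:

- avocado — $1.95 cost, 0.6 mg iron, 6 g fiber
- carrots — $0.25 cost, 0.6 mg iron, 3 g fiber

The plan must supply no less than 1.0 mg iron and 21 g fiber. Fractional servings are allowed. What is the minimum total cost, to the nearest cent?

Check every corner: each single food scaled to meet both minima, and each pair solved so both constraints bind.
avocado only: max(1.0/0.6, 21/6) = 3.5 servings → $6.83.
carrots only: max(1.0/0.6, 21/3) = 7 servings → $1.75.
avocado + carrots: the both-tight solution has a negative serving — not a feasible corner.
Cheapest feasible corner: $1.75.

$1.75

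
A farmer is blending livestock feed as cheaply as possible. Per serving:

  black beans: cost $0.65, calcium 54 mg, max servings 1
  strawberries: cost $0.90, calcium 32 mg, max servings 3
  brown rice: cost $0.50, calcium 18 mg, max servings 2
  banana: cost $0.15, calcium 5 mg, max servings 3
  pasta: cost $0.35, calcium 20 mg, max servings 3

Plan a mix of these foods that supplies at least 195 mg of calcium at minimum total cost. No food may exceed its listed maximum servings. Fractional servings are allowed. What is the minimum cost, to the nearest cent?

Cost per mg of calcium: black beans $0.0120, pasta $0.0175, brown rice $0.0278, strawberries $0.0281, banana $0.0300.
Take 1 serving of black beans: +54.0 mg calcium for $0.65 (total $0.65, still need 141.0 mg).
Take 3 servings of pasta: +60.0 mg calcium for $1.05 (total $1.70, still need 81.0 mg).
Take 2 servings of brown rice: +36.0 mg calcium for $1.00 (total $2.70, still need 45.0 mg).
Take 1.406 servings of strawberries: +45.0 mg calcium for $1.27 (total $3.97, still need 0.0 mg).
Filling from the cheapest source first is optimal under one linear minimum: $3.97.

$3.97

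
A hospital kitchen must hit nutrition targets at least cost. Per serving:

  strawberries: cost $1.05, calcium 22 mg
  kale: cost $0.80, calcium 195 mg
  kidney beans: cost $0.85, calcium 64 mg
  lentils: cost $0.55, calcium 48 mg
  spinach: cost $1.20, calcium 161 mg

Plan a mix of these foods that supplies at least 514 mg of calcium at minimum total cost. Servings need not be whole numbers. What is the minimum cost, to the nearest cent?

$2.11

Cost per mg of calcium: kale $0.0041, spinach $0.0075, lentils $0.0115, kidney beans $0.0133, strawberries $0.0477.
With no serving limits, use only kale: 514 mg / 195 mg = 2.636 servings × $0.80 = $2.11.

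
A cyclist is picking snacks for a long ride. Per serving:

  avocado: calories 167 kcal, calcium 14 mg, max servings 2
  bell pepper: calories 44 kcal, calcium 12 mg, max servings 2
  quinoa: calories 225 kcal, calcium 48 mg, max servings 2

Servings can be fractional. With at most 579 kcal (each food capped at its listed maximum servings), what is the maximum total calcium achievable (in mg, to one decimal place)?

123.4 mg

Calcium per kcal: bell pepper 0.2727, quinoa 0.2133, avocado 0.08383.
Take 2 servings of bell pepper: uses 88 kcal, +24.0 mg calcium (running total 24.0 mg).
Take 2 servings of quinoa: uses 450 kcal, +96.0 mg calcium (running total 120.0 mg).
Take 0.2455 servings of avocado: uses 41 kcal, +3.4 mg calcium (running total 123.4 mg).
Filling greedily by calcium-per-kcal is optimal for one linear limit, giving 123.4 mg.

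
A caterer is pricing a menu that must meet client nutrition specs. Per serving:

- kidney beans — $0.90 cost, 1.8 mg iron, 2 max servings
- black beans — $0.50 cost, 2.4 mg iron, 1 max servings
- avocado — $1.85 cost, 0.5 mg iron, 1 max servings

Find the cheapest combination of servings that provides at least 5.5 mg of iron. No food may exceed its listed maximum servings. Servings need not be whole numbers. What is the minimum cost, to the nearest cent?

Cost per mg of iron: black beans $0.2083, kidney beans $0.5000, avocado $3.7000.
Take 1 serving of black beans: +2.4 mg iron for $0.50 (total $0.50, still need 3.1 mg).
Take 1.722 servings of kidney beans: +3.1 mg iron for $1.55 (total $2.05, still need 0.0 mg).
Greedy by cheapest-per-mg is optimal for a single linear constraint, so the minimum cost is $2.05.

$2.05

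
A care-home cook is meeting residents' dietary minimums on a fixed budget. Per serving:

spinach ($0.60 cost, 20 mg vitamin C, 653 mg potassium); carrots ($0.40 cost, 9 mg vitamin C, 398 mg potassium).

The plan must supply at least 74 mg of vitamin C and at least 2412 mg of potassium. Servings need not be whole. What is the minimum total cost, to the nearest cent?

$2.22

Minimising a linear cost over {vitamin C ≥ 74, potassium ≥ 2412, servings ≥ 0} — the optimum is at a vertex, using one or two foods.
spinach only: max(74/20, 2412/653) = 3.7 servings → $2.22.
carrots only: max(74/9, 2412/398) = 8.222 servings → $3.29.
spinach + carrots: intersection lies outside the first quadrant.
So the least-cost plan costs $2.22.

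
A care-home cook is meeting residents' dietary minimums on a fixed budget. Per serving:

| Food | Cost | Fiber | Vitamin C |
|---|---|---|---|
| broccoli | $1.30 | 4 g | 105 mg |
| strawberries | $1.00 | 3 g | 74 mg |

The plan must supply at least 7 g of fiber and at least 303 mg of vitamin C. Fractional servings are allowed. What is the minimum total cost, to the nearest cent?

Check every corner: each single food scaled to meet both minima, and each pair solved so both constraints bind.
broccoli only: max(7/4, 303/105) = 2.886 servings → $3.75.
strawberries only: max(7/3, 303/74) = 4.095 servings → $4.09.
broccoli + strawberries with both targets exact would need a negative amount; discard.
So the least-cost plan costs $3.75.

$3.75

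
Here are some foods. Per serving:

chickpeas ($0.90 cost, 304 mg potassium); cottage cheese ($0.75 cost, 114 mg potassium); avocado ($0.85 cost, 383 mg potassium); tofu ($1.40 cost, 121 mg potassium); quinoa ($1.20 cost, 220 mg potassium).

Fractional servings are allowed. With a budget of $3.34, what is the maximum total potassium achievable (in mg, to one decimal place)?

Potassium per dollar: avocado 450.6, chickpeas 337.8, quinoa 183.3, cottage cheese 152, tofu 86.43.
With no serving limits, spend the whole cost allowance on avocado: $3.34 / $0.85 × 383 mg = 1505.0 mg.

1505.0 mg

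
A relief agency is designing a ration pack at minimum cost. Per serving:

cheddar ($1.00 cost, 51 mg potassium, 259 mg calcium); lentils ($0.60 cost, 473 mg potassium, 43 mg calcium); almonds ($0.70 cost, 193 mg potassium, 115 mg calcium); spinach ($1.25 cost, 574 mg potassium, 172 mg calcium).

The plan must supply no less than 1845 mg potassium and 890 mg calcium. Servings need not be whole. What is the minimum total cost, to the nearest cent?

$5.00

For a min-cost LP with two ≥-constraints, a basic feasible solution has at most two positive variables.
cheddar only: max(1845/51, 890/259) = 36.18 servings → $36.18.
lentils only: max(1845/473, 890/43) = 20.7 servings → $12.42.
almonds only: max(1845/193, 890/115) = 9.56 servings → $6.69.
spinach only: max(1845/574, 890/172) = 5.174 servings → $6.47.
cheddar + lentils with both tight: 2.84 servings and 3.594 servings → $5.00.
cheddar + almonds: intersection lies outside the first quadrant.
cheddar + spinach with both tight: 1.383 servings and 3.091 servings → $5.25.
lentils + almonds with both tight: 0.8765 servings and 7.411 servings → $5.71.
lentils + spinach with both targets exact would need a negative amount; discard.
almonds + spinach with both tight: 5.897 servings and 1.231 servings → $5.67.
So the least-cost plan costs $5.00.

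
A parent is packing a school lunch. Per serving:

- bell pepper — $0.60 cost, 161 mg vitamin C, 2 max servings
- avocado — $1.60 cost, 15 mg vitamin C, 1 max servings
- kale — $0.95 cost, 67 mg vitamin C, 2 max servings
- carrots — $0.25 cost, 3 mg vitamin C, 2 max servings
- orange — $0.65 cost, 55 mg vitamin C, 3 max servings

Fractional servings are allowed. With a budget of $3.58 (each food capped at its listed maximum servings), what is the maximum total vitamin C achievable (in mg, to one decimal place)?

517.3 mg

Vitamin C per dollar: bell pepper 268.3, orange 84.62, kale 70.53, carrots 12, avocado 9.375.
Take 2 servings of bell pepper: spends $1.20, +322.0 mg vitamin C (running total 322.0 mg).
Take 3 servings of orange: spends $1.95, +165.0 mg vitamin C (running total 487.0 mg).
Take 0.4526 servings of kale: spends $0.43, +30.3 mg vitamin C (running total 517.3 mg).
Filling greedily by vitamin C-per-dollar is optimal for one linear limit, giving 517.3 mg.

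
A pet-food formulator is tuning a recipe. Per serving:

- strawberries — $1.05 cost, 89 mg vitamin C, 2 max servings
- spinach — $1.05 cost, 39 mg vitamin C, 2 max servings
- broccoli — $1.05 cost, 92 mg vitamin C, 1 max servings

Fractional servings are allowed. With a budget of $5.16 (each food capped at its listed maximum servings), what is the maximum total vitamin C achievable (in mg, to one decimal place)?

344.7 mg

Vitamin C per dollar: broccoli 87.62, strawberries 84.76, spinach 37.14.
Take 1 serving of broccoli: spends $1.05, +92.0 mg vitamin C (running total 92.0 mg).
Take 2 servings of strawberries: spends $2.10, +178.0 mg vitamin C (running total 270.0 mg).
Take 1.914 servings of spinach: spends $2.01, +74.7 mg vitamin C (running total 344.7 mg).
Filling greedily by vitamin C-per-dollar is optimal for one linear limit, giving 344.7 mg.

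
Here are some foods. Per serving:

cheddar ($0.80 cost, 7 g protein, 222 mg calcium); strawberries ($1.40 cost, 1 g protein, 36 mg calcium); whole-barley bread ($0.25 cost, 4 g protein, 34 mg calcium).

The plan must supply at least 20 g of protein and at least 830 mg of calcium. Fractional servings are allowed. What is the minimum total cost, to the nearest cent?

With two linear requirements the optimum uses one or two foods; enumerate the corners.
cheddar only: max(20/7, 830/222) = 3.739 servings → $2.99.
strawberries only: max(20/1, 830/36) = 23.06 servings → $32.28.
whole-barley bread only: max(20/4, 830/34) = 24.41 servings → $6.10.
cheddar + strawberries with both targets exact would need a negative amount; discard.
cheddar + whole-barley bread: the both-tight solution has a negative serving — not a feasible corner.
strawberries + whole-barley bread: intersection lies outside the first quadrant.
The minimum over all feasible corners is $2.99.

$2.99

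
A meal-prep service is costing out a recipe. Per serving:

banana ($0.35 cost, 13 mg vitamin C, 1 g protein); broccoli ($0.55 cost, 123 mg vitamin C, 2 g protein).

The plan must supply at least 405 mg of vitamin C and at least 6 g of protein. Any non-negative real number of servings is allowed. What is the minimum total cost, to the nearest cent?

For a min-cost LP with two ≥-constraints, a basic feasible solution has at most two positive variables.
banana only: max(405/13, 6/1) = 31.15 servings → $10.90.
broccoli only: max(405/123, 6/2) = 3.293 servings → $1.81.
banana + broccoli: the both-tight solution has a negative serving — not a feasible corner.
The minimum over all feasible corners is $1.81.

$1.81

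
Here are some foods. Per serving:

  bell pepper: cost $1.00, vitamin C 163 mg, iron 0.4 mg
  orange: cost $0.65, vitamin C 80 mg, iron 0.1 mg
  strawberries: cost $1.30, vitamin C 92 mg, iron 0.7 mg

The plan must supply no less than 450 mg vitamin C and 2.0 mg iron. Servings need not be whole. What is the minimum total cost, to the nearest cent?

bell pepper only: max(450/163, 2.0/0.4) = 5 servings → $5.00.
orange only: max(450/80, 2.0/0.1) = 20 servings → $13.00.
strawberries only: max(450/92, 2.0/0.7) = 4.891 servings → $6.36.
bell pepper + orange: intersection lies outside the first quadrant.
bell pepper + strawberries with both tight: 1.695 servings and 1.889 servings → $4.15.
orange + strawberries with both tight: 2.799 servings and 2.457 servings → $5.01.
So the least-cost plan costs $4.15.

$4.15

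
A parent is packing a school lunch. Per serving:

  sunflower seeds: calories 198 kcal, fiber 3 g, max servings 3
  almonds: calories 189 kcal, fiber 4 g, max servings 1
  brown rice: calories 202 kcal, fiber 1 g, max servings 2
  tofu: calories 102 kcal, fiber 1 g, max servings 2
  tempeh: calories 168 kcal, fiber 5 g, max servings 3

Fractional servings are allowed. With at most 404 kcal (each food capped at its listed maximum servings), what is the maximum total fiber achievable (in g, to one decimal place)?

Fiber per kcal: tempeh 0.02976, almonds 0.02116, sunflower seeds 0.01515, tofu 0.009804, brown rice 0.00495.
Take 2.405 servings of tempeh: uses 404 kcal, +12.0 g fiber (running total 12.0 g).
Filling greedily by fiber-per-kcal is optimal for one linear limit, giving 12.0 g.

12.0 g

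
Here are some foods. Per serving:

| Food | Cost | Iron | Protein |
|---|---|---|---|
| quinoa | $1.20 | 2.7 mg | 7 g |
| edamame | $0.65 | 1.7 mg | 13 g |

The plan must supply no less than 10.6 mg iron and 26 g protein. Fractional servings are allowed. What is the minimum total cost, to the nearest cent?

An LP optimum is at a vertex; with two nutrient constraints at most two foods are used. Check each candidate.
quinoa only: max(10.6/2.7, 26/7) = 3.926 servings → $4.71.
edamame only: max(10.6/1.7, 26/13) = 6.235 servings → $4.05.
quinoa + edamame: the both-tight solution has a negative serving — not a feasible corner.
The minimum over all feasible corners is $4.05.

$4.05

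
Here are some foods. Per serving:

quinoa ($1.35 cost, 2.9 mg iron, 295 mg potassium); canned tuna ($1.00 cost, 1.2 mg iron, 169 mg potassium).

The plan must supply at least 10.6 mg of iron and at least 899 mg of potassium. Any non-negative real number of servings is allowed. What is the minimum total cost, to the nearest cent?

$4.93

At the optimum either one food covers both requirements or two foods hit both targets exactly; no other combination can be cheaper.
quinoa only: max(10.6/2.9, 899/295) = 3.655 servings → $4.93.
canned tuna only: max(10.6/1.2, 899/169) = 8.833 servings → $8.83.
quinoa + canned tuna with both targets exact would need a negative amount; discard.
So the least-cost plan costs $4.93.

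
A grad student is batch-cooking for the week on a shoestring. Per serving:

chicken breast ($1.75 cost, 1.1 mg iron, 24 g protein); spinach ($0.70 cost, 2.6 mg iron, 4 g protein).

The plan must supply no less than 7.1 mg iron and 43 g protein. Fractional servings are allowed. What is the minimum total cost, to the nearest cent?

A basic optimal solution has at most two foods positive. Try each food alone and each pair with both targets met exactly.
chicken breast only: max(7.1/1.1, 43/24) = 6.455 servings → $11.30.
spinach only: max(7.1/2.6, 43/4) = 10.75 servings → $7.53.
chicken breast + spinach with both tight: 1.438 servings and 2.122 servings → $4.00.
Cheapest feasible corner: $4.00.

$4.00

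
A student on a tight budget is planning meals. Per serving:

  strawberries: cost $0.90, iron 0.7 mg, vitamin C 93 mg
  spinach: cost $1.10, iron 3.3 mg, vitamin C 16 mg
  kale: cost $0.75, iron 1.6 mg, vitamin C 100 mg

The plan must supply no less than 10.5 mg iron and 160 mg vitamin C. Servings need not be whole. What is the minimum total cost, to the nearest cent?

For a min-cost LP with two ≥-constraints, a basic feasible solution has at most two positive variables.
strawberries only: max(10.5/0.7, 160/93) = 15 servings → $13.50.
spinach only: max(10.5/3.3, 160/16) = 10 servings → $11.00.
kale only: max(10.5/1.6, 160/100) = 6.562 servings → $4.92.
strawberries + spinach with both tight: 1.217 servings and 2.924 servings → $4.31.
strawberries + kale: the both-tight solution has a negative serving — not a feasible corner.
spinach + kale with both tight: 2.608 servings and 1.183 servings → $3.76.
So the least-cost plan costs $3.76.

$3.76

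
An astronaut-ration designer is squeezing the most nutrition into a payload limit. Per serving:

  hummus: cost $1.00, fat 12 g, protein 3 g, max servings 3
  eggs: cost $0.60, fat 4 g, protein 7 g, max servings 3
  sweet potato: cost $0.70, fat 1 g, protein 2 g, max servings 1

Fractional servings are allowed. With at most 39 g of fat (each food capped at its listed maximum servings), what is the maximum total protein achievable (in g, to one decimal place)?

Protein per g fat: sweet potato 2, eggs 1.75, hummus 0.25.
Take 1 serving of sweet potato: uses 1 g fat, +2.0 g protein (running total 2.0 g).
Take 3 servings of eggs: uses 12 g fat, +21.0 g protein (running total 23.0 g).
Take 2.167 servings of hummus: uses 26 g fat, +6.5 g protein (running total 29.5 g).
Greedy by best ratio exhausts the fat allowance optimally: 29.5 g.

29.5 g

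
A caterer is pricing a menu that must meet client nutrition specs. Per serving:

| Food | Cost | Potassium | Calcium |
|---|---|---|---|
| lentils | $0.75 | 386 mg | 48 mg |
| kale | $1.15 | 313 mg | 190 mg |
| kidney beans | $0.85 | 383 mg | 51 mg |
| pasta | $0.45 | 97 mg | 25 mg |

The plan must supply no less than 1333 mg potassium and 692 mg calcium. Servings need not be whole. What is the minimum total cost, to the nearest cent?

For a min-cost LP with two ≥-constraints, a basic feasible solution has at most two positive variables.
lentils only: max(1333/386, 692/48) = 14.42 servings → $10.81.
kale only: max(1333/313, 692/190) = 4.259 servings → $4.90.
kidney beans only: max(1333/383, 692/51) = 13.57 servings → $11.53.
pasta only: max(1333/97, 692/25) = 27.68 servings → $12.46.
lentils + kale with both tight: 0.6289 servings and 3.483 servings → $4.48.
lentils + kidney beans with both targets exact would need a negative amount; discard.
lentils + pasta: the both-tight solution has a negative serving — not a feasible corner.
kale + kidney beans with both tight: 3.469 servings and 0.6456 servings → $4.54.
kale + pasta with both tight: 3.187 servings and 3.458 servings → $5.22.
kidney beans + pasta: intersection lies outside the first quadrant.
Cheapest feasible corner: $4.48.

$4.48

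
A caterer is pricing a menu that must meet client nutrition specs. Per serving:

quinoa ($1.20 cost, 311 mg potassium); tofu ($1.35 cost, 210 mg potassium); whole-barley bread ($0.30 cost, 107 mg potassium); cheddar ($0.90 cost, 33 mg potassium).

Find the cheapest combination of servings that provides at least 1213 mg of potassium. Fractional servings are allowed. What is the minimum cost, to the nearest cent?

$3.40

Cost per mg of potassium: whole-barley bread $0.0028, quinoa $0.0039, tofu $0.0064, cheddar $0.0273.
With no serving limits, use only whole-barley bread: 1213 mg / 107 mg = 11.34 servings × $0.30 = $3.40.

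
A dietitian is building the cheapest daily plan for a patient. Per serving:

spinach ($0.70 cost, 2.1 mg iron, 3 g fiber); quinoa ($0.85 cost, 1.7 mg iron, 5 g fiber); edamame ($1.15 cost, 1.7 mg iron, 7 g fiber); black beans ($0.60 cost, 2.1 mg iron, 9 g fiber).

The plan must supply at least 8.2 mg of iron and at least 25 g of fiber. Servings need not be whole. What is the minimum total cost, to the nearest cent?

An LP optimum is at a vertex; with two nutrient constraints at most two foods are used. Check each candidate.
spinach only: max(8.2/2.1, 25/3) = 8.333 servings → $5.83.
quinoa only: max(8.2/1.7, 25/5) = 5 servings → $4.25.
edamame only: max(8.2/1.7, 25/7) = 4.824 servings → $5.55.
black beans only: max(8.2/2.1, 25/9) = 3.905 servings → $2.34.
spinach + quinoa: intersection lies outside the first quadrant.
spinach + edamame with both tight: 1.552 servings and 2.906 servings → $4.43.
spinach + black beans with both tight: 1.69 servings and 2.214 servings → $2.51.
quinoa + edamame with both tight: 4.382 servings and 0.4412 servings → $4.23.
quinoa + black beans with both tight: 4.438 servings and 0.3125 servings → $3.96.
edamame + black beans: intersection lies outside the first quadrant.
Cheapest feasible corner: $2.34.

$2.34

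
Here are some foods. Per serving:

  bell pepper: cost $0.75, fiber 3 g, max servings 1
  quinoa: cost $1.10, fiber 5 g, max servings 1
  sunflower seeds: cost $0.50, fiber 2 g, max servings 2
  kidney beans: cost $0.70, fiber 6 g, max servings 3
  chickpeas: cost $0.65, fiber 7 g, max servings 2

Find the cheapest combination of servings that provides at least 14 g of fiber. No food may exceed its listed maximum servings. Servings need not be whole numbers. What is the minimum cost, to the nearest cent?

$1.30

Cost per g of fiber: chickpeas $0.0929, kidney beans $0.1167, quinoa $0.2200, bell pepper $0.2500, sunflower seeds $0.2500.
Take 2 servings of chickpeas: +14.0 g fiber for $1.30 (total $1.30, still need 0.0 g).
Greedy by cheapest-per-g is optimal for a single linear constraint, so the minimum cost is $1.30.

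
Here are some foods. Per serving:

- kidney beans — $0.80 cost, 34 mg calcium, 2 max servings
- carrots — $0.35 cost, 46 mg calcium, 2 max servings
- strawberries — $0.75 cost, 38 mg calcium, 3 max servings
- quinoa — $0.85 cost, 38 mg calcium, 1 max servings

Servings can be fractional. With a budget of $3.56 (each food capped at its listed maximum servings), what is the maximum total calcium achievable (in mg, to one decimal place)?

233.3 mg

Calcium per dollar: carrots 131.4, strawberries 50.67, quinoa 44.71, kidney beans 42.5.
Take 2 servings of carrots: spends $0.70, +92.0 mg calcium (running total 92.0 mg).
Take 3 servings of strawberries: spends $2.25, +114.0 mg calcium (running total 206.0 mg).
Take 0.7176 servings of quinoa: spends $0.61, +27.3 mg calcium (running total 233.3 mg).
Filling greedily by calcium-per-dollar is optimal for one linear limit, giving 233.3 mg.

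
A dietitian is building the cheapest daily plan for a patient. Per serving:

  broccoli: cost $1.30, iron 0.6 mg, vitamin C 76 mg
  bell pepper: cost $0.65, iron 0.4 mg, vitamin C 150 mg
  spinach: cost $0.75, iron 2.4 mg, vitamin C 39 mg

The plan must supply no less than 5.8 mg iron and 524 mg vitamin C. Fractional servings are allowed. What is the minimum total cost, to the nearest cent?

An LP optimum is at a vertex; with two nutrient constraints at most two foods are used. Check each candidate.
broccoli only: max(5.8/0.6, 524/76) = 9.667 servings → $12.57.
bell pepper only: max(5.8/0.4, 524/150) = 14.5 servings → $9.43.
spinach only: max(5.8/2.4, 524/39) = 13.44 servings → $10.08.
broccoli + bell pepper with both targets exact would need a negative amount; discard.
broccoli + spinach with both tight: 6.487 servings and 0.795 servings → $9.03.
bell pepper + spinach with both tight: 2.995 servings and 1.918 servings → $3.38.
The minimum over all feasible corners is $3.38.

$3.38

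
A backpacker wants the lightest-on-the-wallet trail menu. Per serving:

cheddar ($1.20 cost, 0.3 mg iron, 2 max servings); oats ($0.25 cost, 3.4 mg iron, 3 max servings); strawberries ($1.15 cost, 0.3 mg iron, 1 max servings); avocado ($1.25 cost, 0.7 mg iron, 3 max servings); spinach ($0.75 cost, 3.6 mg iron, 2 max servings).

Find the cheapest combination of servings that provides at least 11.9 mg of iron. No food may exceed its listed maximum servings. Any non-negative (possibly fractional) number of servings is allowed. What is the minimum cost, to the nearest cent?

$1.10

Cost per mg of iron: oats $0.0735, spinach $0.2083, avocado $1.7857, strawberries $3.8333, cheddar $4.0000.
Take 3 servings of oats: +10.2 mg iron for $0.75 (total $0.75, still need 1.7 mg).
Take 0.4722 servings of spinach: +1.7 mg iron for $0.35 (total $1.10, still need 0.0 mg).
Filling from the cheapest source first is optimal under one linear minimum: $1.10.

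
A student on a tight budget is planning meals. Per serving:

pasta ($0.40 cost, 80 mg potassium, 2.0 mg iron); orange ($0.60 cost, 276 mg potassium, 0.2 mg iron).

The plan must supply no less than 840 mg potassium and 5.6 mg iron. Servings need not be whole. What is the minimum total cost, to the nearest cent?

Check every corner: each single food scaled to meet both minima, and each pair solved so both constraints bind.
pasta only: max(840/80, 5.6/2.0) = 10.5 servings → $4.20.
orange only: max(840/276, 5.6/0.2) = 28 servings → $16.80.
pasta + orange with both tight: 2.57 servings and 2.299 servings → $2.41.
So the least-cost plan costs $2.41.

$2.41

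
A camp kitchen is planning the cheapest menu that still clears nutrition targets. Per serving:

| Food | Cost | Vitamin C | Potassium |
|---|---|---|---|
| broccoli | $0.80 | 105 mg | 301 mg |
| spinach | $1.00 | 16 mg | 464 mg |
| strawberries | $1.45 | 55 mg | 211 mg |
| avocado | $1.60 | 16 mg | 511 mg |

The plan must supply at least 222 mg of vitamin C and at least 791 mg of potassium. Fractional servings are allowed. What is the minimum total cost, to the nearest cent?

$2.02

This is a tiny linear program; its minimum lies at a vertex of the feasible set. List the vertices and price them.
broccoli only: max(222/105, 791/301) = 2.628 servings → $2.10.
spinach only: max(222/16, 791/464) = 13.88 servings → $13.88.
strawberries only: max(222/55, 791/211) = 4.036 servings → $5.85.
avocado only: max(222/16, 791/511) = 13.88 servings → $22.20.
broccoli + spinach with both tight: 2.058 servings and 0.3697 servings → $2.02.
broccoli + strawberries with both tight: 0.5959 servings and 2.899 servings → $4.68.
broccoli + avocado with both tight: 2.064 servings and 0.3324 servings → $2.18.
spinach + strawberries: intersection lies outside the first quadrant.
spinach + avocado: intersection lies outside the first quadrant.
strawberries + avocado with both targets exact would need a negative amount; discard.
The minimum over all feasible corners is $2.02.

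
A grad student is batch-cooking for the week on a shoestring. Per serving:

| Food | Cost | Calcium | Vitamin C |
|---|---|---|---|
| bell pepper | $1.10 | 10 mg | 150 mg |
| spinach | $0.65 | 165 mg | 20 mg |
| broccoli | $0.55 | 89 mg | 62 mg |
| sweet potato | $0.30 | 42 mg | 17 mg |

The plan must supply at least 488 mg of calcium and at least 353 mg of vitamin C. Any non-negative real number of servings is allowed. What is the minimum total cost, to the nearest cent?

Two binding constraints pin down two serving amounts, so the optimal mix uses at most two foods. The candidates are each food alone (scaled to the tighter of calcium/vitamin C) and each pair with both constraints tight.
bell pepper only: max(488/10, 353/150) = 48.8 servings → $53.68.
spinach only: max(488/165, 353/20) = 17.65 servings → $11.47.
broccoli only: max(488/89, 353/62) = 5.694 servings → $3.13.
sweet potato only: max(488/42, 353/17) = 20.76 servings → $6.23.
bell pepper + spinach with both tight: 1.975 servings and 2.838 servings → $4.02.
bell pepper + broccoli with both tight: 0.0912 servings and 5.473 servings → $3.11.
bell pepper + sweet potato with both tight: 1.065 servings and 11.37 servings → $4.58.
spinach + broccoli with both targets exact would need a negative amount; discard.
spinach + sweet potato with both targets exact would need a negative amount; discard.
broccoli + sweet potato: intersection lies outside the first quadrant.
Cheapest feasible corner: $3.11.

$3.11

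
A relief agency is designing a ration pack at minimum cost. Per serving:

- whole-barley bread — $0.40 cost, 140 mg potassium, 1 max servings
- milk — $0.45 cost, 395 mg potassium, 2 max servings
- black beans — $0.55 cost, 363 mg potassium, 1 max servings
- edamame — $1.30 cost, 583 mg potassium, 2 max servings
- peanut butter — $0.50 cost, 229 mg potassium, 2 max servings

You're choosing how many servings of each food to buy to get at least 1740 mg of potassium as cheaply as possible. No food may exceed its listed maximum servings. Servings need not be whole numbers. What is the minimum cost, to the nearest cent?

$2.74

Cost per mg of potassium: milk $0.0011, black beans $0.0015, peanut butter $0.0022, edamame $0.0022, whole-barley bread $0.0029.
Take 2 servings of milk: +790.0 mg potassium for $0.90 (total $0.90, still need 950.0 mg).
Take 1 serving of black beans: +363.0 mg potassium for $0.55 (total $1.45, still need 587.0 mg).
Take 2 servings of peanut butter: +458.0 mg potassium for $1.00 (total $2.45, still need 129.0 mg).
Take 0.2213 servings of edamame: +129.0 mg potassium for $0.29 (total $2.74, still need 0.0 mg).
Filling from the cheapest source first is optimal under one linear minimum: $2.74.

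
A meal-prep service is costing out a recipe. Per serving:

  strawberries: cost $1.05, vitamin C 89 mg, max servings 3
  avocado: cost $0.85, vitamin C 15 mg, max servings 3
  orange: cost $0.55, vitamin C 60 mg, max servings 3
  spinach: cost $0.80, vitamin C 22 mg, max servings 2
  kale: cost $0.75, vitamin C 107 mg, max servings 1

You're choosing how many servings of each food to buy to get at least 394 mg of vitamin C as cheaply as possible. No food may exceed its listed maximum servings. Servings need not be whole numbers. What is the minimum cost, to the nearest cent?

Cost per mg of vitamin C: kale $0.0070, orange $0.0092, strawberries $0.0118, spinach $0.0364, avocado $0.0567.
Take 1 serving of kale: +107.0 mg vitamin C for $0.75 (total $0.75, still need 287.0 mg).
Take 3 servings of orange: +180.0 mg vitamin C for $1.65 (total $2.40, still need 107.0 mg).
Take 1.202 servings of strawberries: +107.0 mg vitamin C for $1.26 (total $3.66, still need 0.0 mg).
Greedy by cheapest-per-mg is optimal for a single linear constraint, so the minimum cost is $3.66.

$3.66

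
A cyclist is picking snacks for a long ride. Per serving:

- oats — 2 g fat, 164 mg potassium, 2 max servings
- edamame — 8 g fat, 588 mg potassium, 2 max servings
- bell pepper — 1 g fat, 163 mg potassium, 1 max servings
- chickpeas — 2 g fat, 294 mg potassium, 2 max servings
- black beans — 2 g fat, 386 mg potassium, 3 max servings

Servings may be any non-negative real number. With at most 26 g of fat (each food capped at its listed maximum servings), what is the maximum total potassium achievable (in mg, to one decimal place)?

Potassium per g fat: black beans 193, bell pepper 163, chickpeas 147, oats 82, edamame 73.5.
Take 3 servings of black beans: uses 6 g fat, +1158.0 mg potassium (running total 1158.0 mg).
Take 1 serving of bell pepper: uses 1 g fat, +163.0 mg potassium (running total 1321.0 mg).
Take 2 servings of chickpeas: uses 4 g fat, +588.0 mg potassium (running total 1909.0 mg).
Take 2 servings of oats: uses 4 g fat, +328.0 mg potassium (running total 2237.0 mg).
Take 1.375 servings of edamame: uses 11 g fat, +808.5 mg potassium (running total 3045.5 mg).
Greedy by best ratio exhausts the fat allowance optimally: 3045.5 mg.

3045.5 mg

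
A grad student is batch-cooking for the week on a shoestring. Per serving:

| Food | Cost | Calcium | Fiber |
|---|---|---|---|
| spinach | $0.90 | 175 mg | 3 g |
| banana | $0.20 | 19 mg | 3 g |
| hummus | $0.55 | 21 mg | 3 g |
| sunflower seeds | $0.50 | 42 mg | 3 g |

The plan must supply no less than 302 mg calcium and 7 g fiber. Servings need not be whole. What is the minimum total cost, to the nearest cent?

An LP optimum is at a vertex; with two nutrient constraints at most two foods are used. Check each candidate.
spinach only: max(302/175, 7/3) = 2.333 servings → $2.10.
banana only: max(302/19, 7/3) = 15.89 servings → $3.18.
hummus only: max(302/21, 7/3) = 14.38 servings → $7.91.
sunflower seeds only: max(302/42, 7/3) = 7.19 servings → $3.60.
spinach + banana with both tight: 1.652 servings and 0.6816 servings → $1.62.
spinach + hummus with both tight: 1.643 servings and 0.6905 servings → $1.86.
spinach + sunflower seeds with both tight: 1.534 servings and 0.7995 servings → $1.78.
banana + hummus with both targets exact would need a negative amount; discard.
banana + sunflower seeds: intersection lies outside the first quadrant.
hummus + sunflower seeds: the both-tight solution has a negative serving — not a feasible corner.
So the least-cost plan costs $1.62.

$1.62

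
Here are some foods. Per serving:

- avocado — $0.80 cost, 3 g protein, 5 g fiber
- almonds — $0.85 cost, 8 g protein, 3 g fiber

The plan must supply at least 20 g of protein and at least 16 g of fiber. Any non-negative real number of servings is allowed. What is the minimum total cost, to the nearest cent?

$3.18

Two binding constraints pin down two serving amounts, so the optimal mix uses at most two foods. The candidates are each food alone (scaled to the tighter of protein/fiber) and each pair with both constraints tight.
avocado only: max(20/3, 16/5) = 6.667 servings → $5.33.
almonds only: max(20/8, 16/3) = 5.333 servings → $4.53.
avocado + almonds with both tight: 2.194 servings and 1.677 servings → $3.18.
So the least-cost plan costs $3.18.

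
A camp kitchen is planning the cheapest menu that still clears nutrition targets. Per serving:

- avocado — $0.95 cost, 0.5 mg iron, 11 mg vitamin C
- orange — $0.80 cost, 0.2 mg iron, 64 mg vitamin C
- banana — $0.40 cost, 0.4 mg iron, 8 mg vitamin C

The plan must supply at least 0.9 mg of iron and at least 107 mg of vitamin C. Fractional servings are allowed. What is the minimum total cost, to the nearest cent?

Compare the cost at each extreme point of the feasible region.
avocado only: max(0.9/0.5, 107/11) = 9.727 servings → $9.24.
orange only: max(0.9/0.2, 107/64) = 4.5 servings → $3.60.
banana only: max(0.9/0.4, 107/8) = 13.38 servings → $5.35.
avocado + orange with both tight: 1.215 servings and 1.463 servings → $2.32.
avocado + banana with both targets exact would need a negative amount; discard.
orange + banana with both tight: 1.483 servings and 1.508 servings → $1.79.
Cheapest feasible corner: $1.79.

$1.79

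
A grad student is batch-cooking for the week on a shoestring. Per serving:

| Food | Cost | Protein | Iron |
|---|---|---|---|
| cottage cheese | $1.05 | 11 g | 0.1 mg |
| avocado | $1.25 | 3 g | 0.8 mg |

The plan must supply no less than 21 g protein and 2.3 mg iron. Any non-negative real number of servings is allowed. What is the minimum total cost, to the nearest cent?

cottage cheese only: max(21/11, 2.3/0.1) = 23 servings → $24.15.
avocado only: max(21/3, 2.3/0.8) = 7 servings → $8.75.
cottage cheese + avocado with both tight: 1.165 servings and 2.729 servings → $4.63.
Cheapest feasible corner: $4.63.

$4.63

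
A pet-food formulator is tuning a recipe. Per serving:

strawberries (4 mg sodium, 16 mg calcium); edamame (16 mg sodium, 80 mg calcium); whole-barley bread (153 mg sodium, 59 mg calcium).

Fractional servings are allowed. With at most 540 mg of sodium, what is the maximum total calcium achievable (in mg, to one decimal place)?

Calcium per mg sodium: edamame 5, strawberries 4, whole-barley bread 0.3856.
With no serving limits, spend the whole sodium allowance on edamame: 540 mg / 16 mg × 80 mg = 2700.0 mg.

2700.0 mg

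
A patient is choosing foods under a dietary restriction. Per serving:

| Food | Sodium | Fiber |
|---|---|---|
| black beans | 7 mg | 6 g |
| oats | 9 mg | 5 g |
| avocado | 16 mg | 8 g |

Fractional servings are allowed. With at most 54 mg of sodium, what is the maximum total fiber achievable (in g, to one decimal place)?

46.3 g

Fiber per mg sodium: black beans 0.8571, oats 0.5556, avocado 0.5.
With no serving limits, spend the whole sodium allowance on black beans: 54 mg / 7 mg × 6 g = 46.3 g.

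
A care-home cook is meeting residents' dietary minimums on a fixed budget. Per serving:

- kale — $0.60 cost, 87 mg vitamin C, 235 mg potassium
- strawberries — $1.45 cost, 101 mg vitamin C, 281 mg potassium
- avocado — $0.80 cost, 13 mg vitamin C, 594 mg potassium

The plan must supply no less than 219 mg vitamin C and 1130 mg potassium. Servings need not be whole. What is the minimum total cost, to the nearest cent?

$2.19

Check every corner: each single food scaled to meet both minima, and each pair solved so both constraints bind.
kale only: max(219/87, 1130/235) = 4.809 servings → $2.89.
strawberries only: max(219/101, 1130/281) = 4.021 servings → $5.83.
avocado only: max(219/13, 1130/594) = 16.85 servings → $13.48.
kale + strawberries: intersection lies outside the first quadrant.
kale + avocado with both tight: 2.373 servings and 0.9634 servings → $2.19.
strawberries + avocado with both tight: 2.048 servings and 0.9334 servings → $3.72.
Cheapest feasible corner: $2.19.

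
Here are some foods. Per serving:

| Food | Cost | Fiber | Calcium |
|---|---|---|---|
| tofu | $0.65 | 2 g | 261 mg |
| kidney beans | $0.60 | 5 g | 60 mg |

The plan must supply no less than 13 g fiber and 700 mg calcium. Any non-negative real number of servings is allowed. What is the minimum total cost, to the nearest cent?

Minimising a linear cost over {fiber ≥ 13, calcium ≥ 700, servings ≥ 0} — the optimum is at a vertex, using one or two foods.
tofu only: max(13/2, 700/261) = 6.5 servings → $4.22.
kidney beans only: max(13/5, 700/60) = 11.67 servings → $7.00.
tofu + kidney beans with both tight: 2.295 servings and 1.682 servings → $2.50.
So the least-cost plan costs $2.50.

$2.50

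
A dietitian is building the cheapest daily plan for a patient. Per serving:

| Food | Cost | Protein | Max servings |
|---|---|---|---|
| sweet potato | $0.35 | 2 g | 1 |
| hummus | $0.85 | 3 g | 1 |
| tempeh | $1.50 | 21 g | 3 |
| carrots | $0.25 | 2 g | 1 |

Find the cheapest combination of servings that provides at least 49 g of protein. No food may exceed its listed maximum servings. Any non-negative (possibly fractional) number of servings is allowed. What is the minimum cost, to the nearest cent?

$3.50

Cost per g of protein: tempeh $0.0714, carrots $0.1250, sweet potato $0.1750, hummus $0.2833.
Take 2.333 servings of tempeh: +49.0 g protein for $3.50 (total $3.50, still need 0.0 g).
Greedy by cheapest-per-g is optimal for a single linear constraint, so the minimum cost is $3.50.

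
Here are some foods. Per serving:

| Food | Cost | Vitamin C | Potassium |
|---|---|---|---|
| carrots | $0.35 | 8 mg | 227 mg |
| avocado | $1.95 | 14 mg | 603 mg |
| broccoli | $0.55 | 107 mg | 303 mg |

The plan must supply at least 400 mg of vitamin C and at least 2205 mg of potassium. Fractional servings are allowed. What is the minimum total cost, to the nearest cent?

carrots only: max(400/8, 2205/227) = 50 servings → $17.50.
avocado only: max(400/14, 2205/603) = 28.57 servings → $55.71.
broccoli only: max(400/107, 2205/303) = 7.277 servings → $4.00.
carrots + avocado: the both-tight solution has a negative serving — not a feasible corner.
carrots + broccoli with both tight: 5.247 servings and 3.346 servings → $3.68.
avocado + broccoli with both tight: 1.903 servings and 3.489 servings → $5.63.
Cheapest feasible corner: $3.68.

$3.68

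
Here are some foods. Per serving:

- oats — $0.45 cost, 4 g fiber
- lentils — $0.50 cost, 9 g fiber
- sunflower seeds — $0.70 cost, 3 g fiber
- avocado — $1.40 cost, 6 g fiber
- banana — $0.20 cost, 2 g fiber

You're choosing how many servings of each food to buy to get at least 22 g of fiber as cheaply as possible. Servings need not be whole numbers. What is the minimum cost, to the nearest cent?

Cost per g of fiber: lentils $0.0556, banana $0.1000, oats $0.1125, sunflower seeds $0.2333, avocado $0.2333.
With no serving limits, use only lentils: 22 g / 9 g = 2.444 servings × $0.50 = $1.22.

$1.22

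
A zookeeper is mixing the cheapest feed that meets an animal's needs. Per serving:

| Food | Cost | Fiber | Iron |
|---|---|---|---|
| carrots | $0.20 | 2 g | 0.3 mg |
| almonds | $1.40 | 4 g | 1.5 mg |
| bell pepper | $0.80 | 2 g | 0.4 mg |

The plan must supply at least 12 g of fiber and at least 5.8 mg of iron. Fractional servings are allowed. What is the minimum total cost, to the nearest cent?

$3.87

carrots only: max(12/2, 5.8/0.3) = 19.33 servings → $3.87.
almonds only: max(12/4, 5.8/1.5) = 3.867 servings → $5.41.
bell pepper only: max(12/2, 5.8/0.4) = 14.5 servings → $11.60.
carrots + almonds: intersection lies outside the first quadrant.
carrots + bell pepper: the both-tight solution has a negative serving — not a feasible corner.
almonds + bell pepper: the both-tight solution has a negative serving — not a feasible corner.
The minimum over all feasible corners is $3.87.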